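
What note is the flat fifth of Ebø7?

Root of Ebø7 = Eb. The 5th is a diminished 5th: Eb up a diminished 5th → Bbb.

Bbb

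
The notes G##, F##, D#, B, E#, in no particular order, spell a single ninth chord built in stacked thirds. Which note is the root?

E#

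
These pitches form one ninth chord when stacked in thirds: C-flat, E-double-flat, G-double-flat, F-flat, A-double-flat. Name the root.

Stacking in thirds gives F-flat – A-double-flat – C-flat – E-double-flat – G-double-flat, so F-flat is the root — F-flat minor seventh flat nine.

F-flat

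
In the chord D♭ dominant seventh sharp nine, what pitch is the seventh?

Root of D♭ dominant seventh sharp nine = D♭. The 7th is a minor 7th: D♭ up a minor 7th → C♭.

C♭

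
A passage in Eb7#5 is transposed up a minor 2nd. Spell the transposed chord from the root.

Fb – Ab – C – Ebb

Eb up a minor 2nd → Fb. New chord: Fb augmented seventh.
root → Fb
3rd (major 3rd) → Ab
5th (augmented 5th) → C
7th (minor 7th) → Ebb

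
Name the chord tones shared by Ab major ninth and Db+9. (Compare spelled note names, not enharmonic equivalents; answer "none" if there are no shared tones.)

Ab major ninth = Ab, C, Eb, G, Bb.
Db+9 = Db, F, A, Cb, Eb.
Shared: Eb.

Eb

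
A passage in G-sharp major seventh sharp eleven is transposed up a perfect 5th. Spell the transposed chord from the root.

D-sharp  F-double-sharp  A-sharp  C-double-sharp  G-double-sharp

A perfect 5th up from G-sharp is D-sharp, so the new chord is D-sharp major seventh sharp eleven.
Root: D-sharp
Major 3rd (3rd): F-double-sharp
Perfect 5th (5th): A-sharp
Major 7th (7th): C-double-sharp
Augmented 11th (11th): G-double-sharp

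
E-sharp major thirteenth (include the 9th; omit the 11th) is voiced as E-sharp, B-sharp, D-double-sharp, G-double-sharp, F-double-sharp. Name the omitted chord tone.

The full E-sharp major thirteenth chord is E-sharp, G-double-sharp, B-sharp, D-double-sharp, F-double-sharp, C-double-sharp.
Comparing with the voicing, the major 13th (13th) — C-double-sharp — is absent.

C-double-sharp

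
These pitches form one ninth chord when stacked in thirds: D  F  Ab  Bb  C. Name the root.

Stacking in thirds gives Bb – D – F – Ab – C, so Bb is the root — Bb dominant ninth.

Bb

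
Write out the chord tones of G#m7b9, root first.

G#, B, D#, F#, A

G#m7b9 is a minor seventh flat nine built on G#.
G# — root
B — minor 3rd
D# — perfect 5th
F# — minor 7th
A — minor 9th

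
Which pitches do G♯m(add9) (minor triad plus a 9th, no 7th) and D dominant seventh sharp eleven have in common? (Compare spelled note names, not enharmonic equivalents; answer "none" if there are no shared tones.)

G#

G♯m(add9): G# B D# A#
D dominant seventh sharp eleven: D F# A C G#
Common to both → G#.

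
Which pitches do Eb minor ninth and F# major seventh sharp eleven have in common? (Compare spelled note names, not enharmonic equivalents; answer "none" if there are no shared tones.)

none

Eb minor ninth = E-flat, G-flat, B-flat, D-flat, F.
F# major seventh sharp eleven = F-sharp, A-sharp, C-sharp, E-sharp, B-sharp.
Shared: none.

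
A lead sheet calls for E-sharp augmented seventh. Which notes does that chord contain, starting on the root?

E#  G##  B##  D#

Root E#, quality augmented seventh:
Root: E#
Major 3rd (3rd): G##
Augmented 5th (5th): B##
Minor 7th (7th): D#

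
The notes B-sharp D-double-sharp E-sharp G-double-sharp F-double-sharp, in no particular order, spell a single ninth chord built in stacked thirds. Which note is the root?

E-sharp

Stacking in thirds gives E-sharp – G-double-sharp – B-sharp – D-double-sharp – F-double-sharp, so E-sharp is the root — E-sharp major ninth.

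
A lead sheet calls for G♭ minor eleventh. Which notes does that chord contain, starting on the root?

Gb Bbb Db Fb Ab Cb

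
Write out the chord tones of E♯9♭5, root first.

E♯ G𝄪 B D♯ F𝄪

E♯9♭5: dominant ninth flat five on E♯.
E♯ — root
G𝄪 — major 3rd
B — diminished 5th
D♯ — minor 7th
F𝄪 — major 9th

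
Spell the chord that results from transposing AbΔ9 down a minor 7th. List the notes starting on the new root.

Ab down a minor 7th → Bb. New chord: Bb major ninth.
Bb — root
D — major 3rd
F — perfect 5th
A — major 7th
C — major 9th

Bb D F A C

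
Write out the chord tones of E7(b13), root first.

E, G#, B, D, C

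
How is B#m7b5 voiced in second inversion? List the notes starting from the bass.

F# A# B# D#

B#m7b5 = B#–D#–F#–A#; second inversion → fifth (F#) lowest.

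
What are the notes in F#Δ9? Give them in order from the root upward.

F♯ A♯ C♯ E♯ G♯

Root F♯, quality major ninth:
Root: F♯
Major 3rd (3rd): A♯
Perfect 5th (5th): C♯
Major 7th (7th): E♯
Major 9th (9th): G♯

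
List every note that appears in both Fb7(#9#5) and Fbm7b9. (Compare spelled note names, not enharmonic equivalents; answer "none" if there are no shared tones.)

Fb  Ebb

Fb7(#9#5) = Fb, Ab, C, Ebb, G.
Fbm7b9 = Fb, Abb, Cb, Ebb, Gbb.
Shared: Fb, Ebb.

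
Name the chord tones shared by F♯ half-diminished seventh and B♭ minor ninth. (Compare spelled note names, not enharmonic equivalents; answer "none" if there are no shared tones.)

C

F♯ half-diminished seventh: F-sharp A C E
B♭ minor ninth: B-flat D-flat F A-flat C
Common to both → C.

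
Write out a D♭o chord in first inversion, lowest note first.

Fb – Abb – Db

In root position, D♭o is Db–Fb–Abb.
First inversion puts the third (Fb) in the bass.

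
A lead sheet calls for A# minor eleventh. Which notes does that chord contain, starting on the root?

A# minor eleventh: minor eleventh on A-sharp.
root → A-sharp
3rd (minor 3rd) → C-sharp
5th (perfect 5th) → E-sharp
7th (minor 7th) → G-sharp
9th (major 9th) → B-sharp
11th (perfect 11th) → D-sharp

A-sharp, C-sharp, E-sharp, G-sharp, B-sharp, D-sharp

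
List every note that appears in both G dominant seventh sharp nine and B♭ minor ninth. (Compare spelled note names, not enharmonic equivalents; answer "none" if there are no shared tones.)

F

G dominant seventh sharp nine: G B D F A-sharp
B♭ minor ninth: B-flat D-flat F A-flat C
Common to both → F.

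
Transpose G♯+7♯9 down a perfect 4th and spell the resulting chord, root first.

D# – F## – A## – C# – E##

A perfect 4th down from G# is D#, so the new chord is D# dominant seventh sharp nine sharp five.
D# — root
F## — major 3rd
A## — augmented 5th
C# — minor 7th
E## — augmented 9th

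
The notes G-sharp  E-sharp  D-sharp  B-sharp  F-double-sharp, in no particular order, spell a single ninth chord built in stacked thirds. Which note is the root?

Arranged so that each adjacent pair is a third by letter name: E-sharp – G-sharp – B-sharp – D-sharp – F-double-sharp.
The bottom of that stack, E-sharp, is the root (this is E-sharp minor ninth).

E-sharp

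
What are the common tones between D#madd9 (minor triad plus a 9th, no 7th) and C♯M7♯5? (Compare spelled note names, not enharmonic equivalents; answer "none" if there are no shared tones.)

D#madd9 = D#, F#, A#, E#.
C♯M7♯5 = C#, E#, G##, B#.
Shared: E#.

E#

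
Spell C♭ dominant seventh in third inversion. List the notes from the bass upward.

B-double-flat  C-flat  E-flat  G-flat

In root position, C♭ dominant seventh is C-flat–E-flat–G-flat–B-double-flat.
Third inversion puts the seventh (B-double-flat) in the bass.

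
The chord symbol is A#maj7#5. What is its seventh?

A#maj7#5 is built on A#; its 7th is a major 7th above the root.
A seventh above A uses the letter G, and the major 7th above A# is G##.

G##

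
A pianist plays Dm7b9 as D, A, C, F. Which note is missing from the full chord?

Eb

The full Dm7b9 chord is D, F, A, C, Eb.
Comparing with the voicing, the minor 9th (9th) — Eb — is absent.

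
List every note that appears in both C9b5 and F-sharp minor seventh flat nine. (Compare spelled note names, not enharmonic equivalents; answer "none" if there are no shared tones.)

C9b5: C E Gb Bb D
F-sharp minor seventh flat nine: F# A C# E G
Common to both → E.

E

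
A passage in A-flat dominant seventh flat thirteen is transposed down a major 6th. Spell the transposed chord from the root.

C-flat E-flat G-flat B-double-flat A-double-flat

A-flat down a major 6th → C-flat. New chord: C-flat dominant seventh flat thirteen.
root → C-flat
3rd (major 3rd) → E-flat
5th (perfect 5th) → G-flat
7th (minor 7th) → B-double-flat
13th (minor 13th) → A-double-flat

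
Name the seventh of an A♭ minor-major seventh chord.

Root of A♭ minor-major seventh = A-flat. The 7th is a major 7th: A-flat up a major 7th → G.

G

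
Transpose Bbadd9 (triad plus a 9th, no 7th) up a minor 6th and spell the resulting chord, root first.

Transposed root: Bb → Gb (minor 6th up). So we spell Gb added-ninth:
Gb — root
Bb — major 3rd
Db — perfect 5th
Ab — major 9th

Gb  Bb  Db  Ab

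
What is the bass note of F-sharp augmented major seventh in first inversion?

F-sharp augmented major seventh = F-sharp–A-sharp–C-double-sharp–E-sharp. First inversion → third in the bass = A-sharp.

A-sharp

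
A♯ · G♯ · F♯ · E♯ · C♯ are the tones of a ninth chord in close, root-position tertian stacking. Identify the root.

F♯

Arranged so that each adjacent pair is a third by letter name: F♯ – A♯ – C♯ – E♯ – G♯.
The bottom of that stack, F♯, is the root (this is F♯ major ninth).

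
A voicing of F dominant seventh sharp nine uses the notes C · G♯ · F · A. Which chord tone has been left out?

E♭

The full F dominant seventh sharp nine chord is F, A, C, E♭, G♯.
Comparing with the voicing, the minor 7th (7th) — E♭ — is absent.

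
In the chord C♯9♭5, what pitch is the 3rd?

E#

Root of C♯9♭5 = C#. The 3rd is a major 3rd: C# up a major 3rd → E#.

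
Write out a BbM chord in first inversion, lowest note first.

D, F, Bb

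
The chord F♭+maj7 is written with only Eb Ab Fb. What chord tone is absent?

C

The full F♭+maj7 chord is Fb, Ab, C, Eb.
Comparing with the voicing, the augmented 5th (5th) — C — is absent.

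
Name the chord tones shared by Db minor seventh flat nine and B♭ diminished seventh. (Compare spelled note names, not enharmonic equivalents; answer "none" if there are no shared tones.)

D-flat F-flat

Db minor seventh flat nine: D-flat F-flat A-flat C-flat E-double-flat
B♭ diminished seventh: B-flat D-flat F-flat A-double-flat
Common to both → D-flat, F-flat.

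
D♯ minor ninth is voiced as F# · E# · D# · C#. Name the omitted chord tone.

A#

D♯ minor ninth = D#, F#, A#, C#, E#. The voicing lacks the 5th (perfect 5th), A#.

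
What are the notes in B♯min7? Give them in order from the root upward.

B#, D#, F##, A#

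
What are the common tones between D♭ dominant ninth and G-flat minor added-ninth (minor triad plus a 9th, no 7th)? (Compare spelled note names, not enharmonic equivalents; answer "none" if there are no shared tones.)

D-flat, A-flat

D♭ dominant ninth: D-flat F A-flat C-flat E-flat
G-flat minor added-ninth: G-flat B-double-flat D-flat A-flat
Common to both → D-flat, A-flat.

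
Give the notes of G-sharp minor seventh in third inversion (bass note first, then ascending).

F# G# B D#

In root position, G-sharp minor seventh is G#–B–D#–F#.
Third inversion puts the seventh (F#) in the bass.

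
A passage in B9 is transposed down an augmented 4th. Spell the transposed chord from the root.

Transposed root: B → F (augmented 4th down). So we spell F dominant ninth:
Root: F
Major 3rd (3rd): A
Perfect 5th (5th): C
Minor 7th (7th): E♭
Major 9th (9th): G

F – A – C – E♭ – G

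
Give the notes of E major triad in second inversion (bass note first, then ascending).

In root position, E major triad is E–G-sharp–B.
Second inversion puts the fifth (B) in the bass.

B  E  G-sharp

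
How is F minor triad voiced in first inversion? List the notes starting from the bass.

A♭ C F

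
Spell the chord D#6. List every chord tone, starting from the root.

Root D♯, quality major sixth:
D♯ — root
F𝄪 — major 3rd
A♯ — perfect 5th
B♯ — major 6th

D♯  F𝄪  A♯  B♯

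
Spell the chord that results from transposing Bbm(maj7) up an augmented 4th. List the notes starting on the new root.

E, G, B, D#

An augmented 4th up from Bb is E, so the new chord is E minor-major seventh.
root → E
3rd (minor 3rd) → G
5th (perfect 5th) → B
7th (major 7th) → D#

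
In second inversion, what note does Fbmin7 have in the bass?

Cb

Fbmin7 in root position is Fb–Abb–Cb–Ebb.
Second inversion places the fifth in the bass, which is Cb.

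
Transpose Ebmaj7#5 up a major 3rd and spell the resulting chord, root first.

Eb up a major 3rd → G. New chord: G augmented major seventh.
- root: G
- major 3rd: B
- augmented 5th: D#
- major 7th: F#

G, B, D#, F#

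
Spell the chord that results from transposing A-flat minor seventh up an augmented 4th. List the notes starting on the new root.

D – F – A – C

An augmented 4th up from A-flat is D, so the new chord is D minor seventh.
Root: D
Minor 3rd (3rd): F
Perfect 5th (5th): A
Minor 7th (7th): C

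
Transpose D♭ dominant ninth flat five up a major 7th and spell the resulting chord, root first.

C, E, G-flat, B-flat, D

Transposed root: D-flat → C (major 7th up). So we spell C dominant ninth flat five:
- root: C
- major 3rd: E
- diminished 5th: G-flat
- minor 7th: B-flat
- major 9th: D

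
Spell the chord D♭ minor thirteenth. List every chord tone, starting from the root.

Root D-flat, quality minor thirteenth:
D-flat — root
F-flat — minor 3rd
A-flat — perfect 5th
C-flat — minor 7th
E-flat — major 9th
G-flat — perfect 11th
B-flat — major 13th

D-flat, F-flat, A-flat, C-flat, E-flat, G-flat, B-flat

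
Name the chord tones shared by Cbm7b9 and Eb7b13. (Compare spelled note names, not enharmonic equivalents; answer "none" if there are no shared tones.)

Cbm7b9 = Cb, Ebb, Gb, Bbb, Dbb.
Eb7b13 = Eb, G, Bb, Db, Cb.
Shared: Cb.

Cb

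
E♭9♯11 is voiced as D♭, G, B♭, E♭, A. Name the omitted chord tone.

The full E♭9♯11 chord is E♭, G, B♭, D♭, F, A.
Comparing with the voicing, the major 9th (9th) — F — is absent.

F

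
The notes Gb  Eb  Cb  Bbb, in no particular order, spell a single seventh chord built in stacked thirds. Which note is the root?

Cb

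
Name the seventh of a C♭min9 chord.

Root of C♭min9 = Cb. The 7th is a minor 7th: Cb up a minor 7th → Bbb.

Bbb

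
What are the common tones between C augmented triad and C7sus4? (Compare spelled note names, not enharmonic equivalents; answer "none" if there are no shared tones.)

C

C augmented triad: C E G#
C7sus4: C F G Bb
Common to both → C.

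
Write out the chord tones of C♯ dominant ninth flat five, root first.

C♯ dominant ninth flat five is a dominant ninth flat five built on C-sharp.
Root: C-sharp
Major 3rd (3rd): E-sharp
Diminished 5th (5th): G
Minor 7th (7th): B
Major 9th (9th): D-sharp

C-sharp – E-sharp – G – B – D-sharp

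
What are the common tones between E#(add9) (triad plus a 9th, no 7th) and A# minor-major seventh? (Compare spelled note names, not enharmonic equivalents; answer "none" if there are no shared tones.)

E#, G##

E#(add9) = E#, G##, B#, F##.
A# minor-major seventh = A#, C#, E#, G##.
Shared: E#, G##.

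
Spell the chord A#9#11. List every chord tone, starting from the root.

A♯ C𝄪 E♯ G♯ B♯ D𝄪

A#9#11: dominant ninth sharp eleven on A♯.
Root: A♯
Major 3rd (3rd): C𝄪
Perfect 5th (5th): E♯
Minor 7th (7th): G♯
Major 9th (9th): B♯
Augmented 11th (11th): D𝄪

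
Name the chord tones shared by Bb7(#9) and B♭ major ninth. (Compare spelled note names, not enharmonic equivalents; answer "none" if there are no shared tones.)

Bb – D – F

Bb7(#9): Bb D F Ab C#
B♭ major ninth: Bb D F A C
Common to both → Bb, D, F.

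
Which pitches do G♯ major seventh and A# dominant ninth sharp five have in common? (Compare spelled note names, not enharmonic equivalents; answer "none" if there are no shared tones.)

G# B#

G♯ major seventh: G# B# D# F##
A# dominant ninth sharp five: A# C## E## G# B#
Common to both → G#, B#.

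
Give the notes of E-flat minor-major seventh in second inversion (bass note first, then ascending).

In root position, E-flat minor-major seventh is E-flat–G-flat–B-flat–D.
Second inversion puts the fifth (B-flat) in the bass.

B-flat, D, E-flat, G-flat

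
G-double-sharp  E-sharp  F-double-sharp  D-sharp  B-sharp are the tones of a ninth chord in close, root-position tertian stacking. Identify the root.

E-sharp

Arranged so that each adjacent pair is a third by letter name: E-sharp – G-double-sharp – B-sharp – D-sharp – F-double-sharp.
The bottom of that stack, E-sharp, is the root (this is E-sharp dominant ninth).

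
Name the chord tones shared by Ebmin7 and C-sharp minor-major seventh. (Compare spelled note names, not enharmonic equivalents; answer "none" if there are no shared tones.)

none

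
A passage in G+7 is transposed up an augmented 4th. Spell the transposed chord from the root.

C# – E# – G## – B

G up an augmented 4th → C#. New chord: C# augmented seventh.
- root: C#
- major 3rd: E#
- augmented 5th: G##
- minor 7th: B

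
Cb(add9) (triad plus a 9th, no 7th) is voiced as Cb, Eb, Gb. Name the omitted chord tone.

Db

Cb(add9) = Cb, Eb, Gb, Db. The voicing lacks the 9th (major 9th), Db.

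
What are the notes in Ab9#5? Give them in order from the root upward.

Root Ab, quality dominant ninth sharp five:
- root: Ab
- major 3rd: C
- augmented 5th: E
- minor 7th: Gb
- major 9th: Bb

Ab – C – E – Gb – Bb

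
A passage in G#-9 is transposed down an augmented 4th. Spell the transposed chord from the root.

D F A C E

Transposed root: G# → D (augmented 4th down). So we spell D minor ninth:
D — root
F — minor 3rd
A — perfect 5th
C — minor 7th
E — major 9th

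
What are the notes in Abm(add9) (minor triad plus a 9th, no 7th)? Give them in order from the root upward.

A♭ C♭ E♭ B♭

Root A♭, quality minor added-ninth:
- root: A♭
- minor 3rd: C♭
- perfect 5th: E♭
- major 9th: B♭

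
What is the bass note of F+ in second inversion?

C#

F+ in root position is F–A–C#.
Second inversion places the fifth in the bass, which is C#.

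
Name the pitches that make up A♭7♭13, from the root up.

Ab, C, Eb, Gb, Fb

Root Ab, quality dominant seventh flat thirteen:
- root: Ab
- major 3rd: C
- perfect 5th: Eb
- minor 7th: Gb
- minor 13th: Fb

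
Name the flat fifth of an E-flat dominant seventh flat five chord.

Bbb

Root of E-flat dominant seventh flat five = Eb. The 5th is a diminished 5th: Eb up a diminished 5th → Bbb.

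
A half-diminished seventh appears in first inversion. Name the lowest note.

C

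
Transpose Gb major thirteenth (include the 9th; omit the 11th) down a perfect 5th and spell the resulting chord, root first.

Cb, Eb, Gb, Bb, Db, Ab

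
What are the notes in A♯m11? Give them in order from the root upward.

A#, C#, E#, G#, B#, D#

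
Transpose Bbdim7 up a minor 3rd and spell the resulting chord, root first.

A minor 3rd up from Bb is Db, so the new chord is Db diminished seventh.
- root: Db
- minor 3rd: Fb
- diminished 5th: Abb
- diminished 7th: Cbb

Db  Fb  Abb  Cbb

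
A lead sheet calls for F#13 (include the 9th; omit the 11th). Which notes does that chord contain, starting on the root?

F#, A#, C#, E, G#, D#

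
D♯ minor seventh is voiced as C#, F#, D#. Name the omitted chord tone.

A#

D♯ minor seventh = D#, F#, A#, C#. The voicing lacks the 5th (perfect 5th), A#.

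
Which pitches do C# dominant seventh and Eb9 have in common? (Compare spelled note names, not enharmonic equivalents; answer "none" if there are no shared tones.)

none

C# dominant seventh = C#, E#, G#, B.
Eb9 = Eb, G, Bb, Db, F.
Shared: none.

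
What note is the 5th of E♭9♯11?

B♭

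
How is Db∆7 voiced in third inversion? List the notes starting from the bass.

C, D♭, F, A♭

Db∆7 = D♭–F–A♭–C; third inversion → seventh (C) lowest.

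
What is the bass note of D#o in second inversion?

D#o = D♯–F♯–A. Second inversion → fifth in the bass = A.

A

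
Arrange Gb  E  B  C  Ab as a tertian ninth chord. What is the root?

Ab

Stacking in thirds gives Ab – C – E – Gb – B, so Ab is the root — Ab dominant seventh sharp nine sharp five.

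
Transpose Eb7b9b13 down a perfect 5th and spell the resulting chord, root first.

A perfect 5th down from Eb is Ab, so the new chord is Ab dominant seventh flat nine flat thirteen.
- root: Ab
- major 3rd: C
- perfect 5th: Eb
- minor 7th: Gb
- minor 9th: Bbb
- minor 13th: Fb

Ab C Eb Gb Bbb Fb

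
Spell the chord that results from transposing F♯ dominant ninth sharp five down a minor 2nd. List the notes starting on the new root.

Transposed root: F# → E# (minor 2nd down). So we spell E# dominant ninth sharp five:
- root: E#
- major 3rd: G##
- augmented 5th: B##
- minor 7th: D#
- major 9th: F##

E#  G##  B##  D#  F##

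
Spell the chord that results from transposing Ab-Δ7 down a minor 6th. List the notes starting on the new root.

C  Eb  G  B

A minor 6th down from Ab is C, so the new chord is C minor-major seventh.
Root: C
Minor 3rd (3rd): Eb
Perfect 5th (5th): G
Major 7th (7th): B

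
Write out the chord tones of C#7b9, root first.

Root C#, quality dominant seventh flat nine:
C# — root
E# — major 3rd
G# — perfect 5th
B — minor 7th
D — minor 9th

C#, E#, G#, B, D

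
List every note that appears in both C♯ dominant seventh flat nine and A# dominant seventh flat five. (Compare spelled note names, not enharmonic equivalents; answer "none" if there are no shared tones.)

C♯ dominant seventh flat nine = C-sharp, E-sharp, G-sharp, B, D.
A# dominant seventh flat five = A-sharp, C-double-sharp, E, G-sharp.
Shared: G-sharp.

G-sharp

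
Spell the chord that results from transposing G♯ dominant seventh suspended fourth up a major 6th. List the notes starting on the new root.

E#  A#  B#  D#

G# up a major 6th → E#. New chord: E# dominant seventh suspended fourth.
- root: E#
- perfect 4th: A#
- perfect 5th: B#
- minor 7th: D#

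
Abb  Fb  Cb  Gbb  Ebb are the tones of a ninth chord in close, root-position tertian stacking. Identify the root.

Arranged so that each adjacent pair is a third by letter name: Fb – Abb – Cb – Ebb – Gbb.
The bottom of that stack, Fb, is the root (this is Fb minor seventh flat nine).

Fb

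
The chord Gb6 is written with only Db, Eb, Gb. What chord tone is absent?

Bb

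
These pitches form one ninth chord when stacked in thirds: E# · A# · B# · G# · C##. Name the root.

A#

Arranged so that each adjacent pair is a third by letter name: A# – C## – E# – G# – B#.
The bottom of that stack, A#, is the root (this is A# dominant ninth).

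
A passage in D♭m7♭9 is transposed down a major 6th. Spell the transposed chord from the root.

Fb, Abb, Cb, Ebb, Gbb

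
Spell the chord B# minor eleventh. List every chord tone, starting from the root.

B-sharp – D-sharp – F-double-sharp – A-sharp – C-double-sharp – E-sharp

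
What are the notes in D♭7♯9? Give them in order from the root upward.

D♭7♯9 is a dominant seventh sharp nine built on Db.
root → Db
3rd (major 3rd) → F
5th (perfect 5th) → Ab
7th (minor 7th) → Cb
9th (augmented 9th) → E

Db, F, Ab, Cb, E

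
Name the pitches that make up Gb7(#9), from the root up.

Gb  Bb  Db  Fb  A

Gb7(#9) is a dominant seventh sharp nine built on Gb.
Root: Gb
Major 3rd (3rd): Bb
Perfect 5th (5th): Db
Minor 7th (7th): Fb
Augmented 9th (9th): A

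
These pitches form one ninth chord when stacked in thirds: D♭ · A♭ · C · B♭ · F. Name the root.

B♭

Stacking in thirds gives B♭ – D♭ – F – A♭ – C, so B♭ is the root — B♭ minor ninth.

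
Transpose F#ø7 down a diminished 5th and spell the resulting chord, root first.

A diminished 5th down from F# is B#, so the new chord is B# half-diminished seventh.
B# — root
D# — minor 3rd
F# — diminished 5th
A# — minor 7th

B#  D#  F#  A#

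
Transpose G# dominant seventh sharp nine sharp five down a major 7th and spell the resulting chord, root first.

A – C-sharp – E-sharp – G – B-sharp

Transposed root: G-sharp → A (major 7th down). So we spell A dominant seventh sharp nine sharp five:
root → A
3rd (major 3rd) → C-sharp
5th (augmented 5th) → E-sharp
7th (minor 7th) → G
9th (augmented 9th) → B-sharp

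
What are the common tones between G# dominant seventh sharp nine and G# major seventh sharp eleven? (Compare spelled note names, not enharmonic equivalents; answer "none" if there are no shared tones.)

G# dominant seventh sharp nine: G-sharp B-sharp D-sharp F-sharp A-double-sharp
G# major seventh sharp eleven: G-sharp B-sharp D-sharp F-double-sharp C-double-sharp
Common to both → G-sharp, B-sharp, D-sharp.

G-sharp, B-sharp, D-sharp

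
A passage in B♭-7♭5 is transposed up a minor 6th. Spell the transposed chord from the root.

Gb, Bbb, Dbb, Fb

Transposed root: Bb → Gb (minor 6th up). So we spell Gb half-diminished seventh:
root → Gb
3rd (minor 3rd) → Bbb
5th (diminished 5th) → Dbb
7th (minor 7th) → Fb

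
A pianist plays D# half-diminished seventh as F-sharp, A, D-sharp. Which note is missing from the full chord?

The full D# half-diminished seventh chord is D-sharp, F-sharp, A, C-sharp.
Comparing with the voicing, the minor 7th (7th) — C-sharp — is absent.

C-sharp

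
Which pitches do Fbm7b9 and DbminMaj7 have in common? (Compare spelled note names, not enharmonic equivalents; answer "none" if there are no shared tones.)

F♭

Fbm7b9 = F♭, A𝄫, C♭, E𝄫, G𝄫.
DbminMaj7 = D♭, F♭, A♭, C.
Shared: F♭.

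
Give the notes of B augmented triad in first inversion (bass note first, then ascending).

D-sharp F-double-sharp B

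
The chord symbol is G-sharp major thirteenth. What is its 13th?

E♯

Root of G-sharp major thirteenth = G♯. The 13th is a major 13th: G♯ up a major 13th → E♯.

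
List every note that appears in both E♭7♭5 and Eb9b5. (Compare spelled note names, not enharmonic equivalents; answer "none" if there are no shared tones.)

Eb  G  Bbb  Db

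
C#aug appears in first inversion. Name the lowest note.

E#

C#aug = C#–E#–G##. First inversion → third in the bass = E#.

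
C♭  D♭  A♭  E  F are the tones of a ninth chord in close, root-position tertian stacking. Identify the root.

Arranged so that each adjacent pair is a third by letter name: D♭ – F – A♭ – C♭ – E.
The bottom of that stack, D♭, is the root (this is D♭ dominant seventh sharp nine).

D♭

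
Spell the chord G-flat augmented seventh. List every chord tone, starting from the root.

Root G-flat, quality augmented seventh:
G-flat — root
B-flat — major 3rd
D — augmented 5th
F-flat — minor 7th

G-flat, B-flat, D, F-flat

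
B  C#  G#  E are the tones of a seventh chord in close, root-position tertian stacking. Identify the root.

C#

Arranged so that each adjacent pair is a third by letter name: C# – E – G# – B.
The bottom of that stack, C#, is the root (this is C# minor seventh).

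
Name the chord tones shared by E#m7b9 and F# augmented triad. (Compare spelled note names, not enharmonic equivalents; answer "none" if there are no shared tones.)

F♯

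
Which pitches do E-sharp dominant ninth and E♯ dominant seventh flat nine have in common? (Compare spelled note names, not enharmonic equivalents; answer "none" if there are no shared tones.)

E-sharp, G-double-sharp, B-sharp, D-sharp

E-sharp dominant ninth: E-sharp G-double-sharp B-sharp D-sharp F-double-sharp
E♯ dominant seventh flat nine: E-sharp G-double-sharp B-sharp D-sharp F-sharp
Common to both → E-sharp, G-double-sharp, B-sharp, D-sharp.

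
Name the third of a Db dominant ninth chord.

Db dominant ninth is built on Db; its 3rd is a major 3rd above the root.
A third above D uses the letter F, and the major 3rd above Db is F.

F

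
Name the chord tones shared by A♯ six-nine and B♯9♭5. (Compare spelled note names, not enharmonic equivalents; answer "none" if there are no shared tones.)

A♯ six-nine = A♯, C𝄪, E♯, F𝄪, B♯.
B♯9♭5 = B♯, D𝄪, F♯, A♯, C𝄪.
Shared: A♯, C𝄪, B♯.

A♯, C𝄪, B♯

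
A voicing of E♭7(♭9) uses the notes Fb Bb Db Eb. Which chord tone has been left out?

E♭7(♭9) = Eb, G, Bb, Db, Fb. The voicing lacks the 3rd (major 3rd), G.

G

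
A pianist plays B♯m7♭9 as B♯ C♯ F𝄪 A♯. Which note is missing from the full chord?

D♯

The full B♯m7♭9 chord is B♯, D♯, F𝄪, A♯, C♯.
Comparing with the voicing, the minor 3rd (3rd) — D♯ — is absent.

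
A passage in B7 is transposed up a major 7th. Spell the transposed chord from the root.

A#  C##  E#  G#

B up a major 7th → A#. New chord: A# dominant seventh.
root → A#
3rd (major 3rd) → C##
5th (perfect 5th) → E#
7th (minor 7th) → G#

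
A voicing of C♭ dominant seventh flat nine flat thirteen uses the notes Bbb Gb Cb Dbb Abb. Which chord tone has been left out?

Eb

The full C♭ dominant seventh flat nine flat thirteen chord is Cb, Eb, Gb, Bbb, Dbb, Abb.
Comparing with the voicing, the major 3rd (3rd) — Eb — is absent.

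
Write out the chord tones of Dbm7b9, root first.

Db Fb Ab Cb Ebb

Dbm7b9 is a minor seventh flat nine built on Db.
root → Db
3rd (minor 3rd) → Fb
5th (perfect 5th) → Ab
7th (minor 7th) → Cb
9th (minor 9th) → Ebb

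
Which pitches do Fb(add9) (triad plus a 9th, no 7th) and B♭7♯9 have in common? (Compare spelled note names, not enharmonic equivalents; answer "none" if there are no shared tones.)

Ab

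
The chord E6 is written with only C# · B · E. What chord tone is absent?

The full E6 chord is E, G#, B, C#.
Comparing with the voicing, the major 3rd (3rd) — G# — is absent.

G#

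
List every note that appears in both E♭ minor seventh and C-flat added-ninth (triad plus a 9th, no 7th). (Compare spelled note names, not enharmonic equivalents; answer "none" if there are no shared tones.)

E♭ minor seventh: Eb Gb Bb Db
C-flat added-ninth: Cb Eb Gb Db
Common to both → Eb, Gb, Db.

Eb, Gb, Db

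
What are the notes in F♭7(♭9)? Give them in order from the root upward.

F♭7(♭9): dominant seventh flat nine on Fb.
Fb — root
Ab — major 3rd
Cb — perfect 5th
Ebb — minor 7th
Gbb — minor 9th

Fb Ab Cb Ebb Gbb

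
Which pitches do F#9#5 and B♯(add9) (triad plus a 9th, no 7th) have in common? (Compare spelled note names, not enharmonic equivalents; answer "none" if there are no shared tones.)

C𝄪

F#9#5: F♯ A♯ C𝄪 E G♯
B♯(add9): B♯ D𝄪 F𝄪 C𝄪
Common to both → C𝄪.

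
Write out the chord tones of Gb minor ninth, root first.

Gb, Bbb, Db, Fb, Ab

Root Gb, quality minor ninth:
Root: Gb
Minor 3rd (3rd): Bbb
Perfect 5th (5th): Db
Minor 7th (7th): Fb
Major 9th (9th): Ab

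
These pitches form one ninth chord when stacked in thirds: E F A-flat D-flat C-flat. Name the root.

D-flat

Stacking in thirds gives D-flat – F – A-flat – C-flat – E, so D-flat is the root — D-flat dominant seventh sharp nine.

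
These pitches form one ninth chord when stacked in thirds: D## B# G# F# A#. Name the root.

G#

Stacking in thirds gives G# – B# – D## – F# – A#, so G# is the root — G# dominant ninth sharp five.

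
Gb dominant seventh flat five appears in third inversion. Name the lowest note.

Gb dominant seventh flat five in root position is G-flat–B-flat–D-double-flat–F-flat.
Third inversion places the seventh in the bass, which is F-flat.

F-flat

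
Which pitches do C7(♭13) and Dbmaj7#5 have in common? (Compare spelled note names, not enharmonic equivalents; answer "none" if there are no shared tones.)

C7(♭13): C E G Bb Ab
Dbmaj7#5: Db F A C
Common to both → C.

C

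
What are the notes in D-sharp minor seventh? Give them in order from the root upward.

D♯ – F♯ – A♯ – C♯

Root D♯, quality minor seventh:
Root: D♯
Minor 3rd (3rd): F♯
Perfect 5th (5th): A♯
Minor 7th (7th): C♯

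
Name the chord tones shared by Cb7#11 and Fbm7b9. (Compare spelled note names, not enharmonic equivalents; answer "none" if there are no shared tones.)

C♭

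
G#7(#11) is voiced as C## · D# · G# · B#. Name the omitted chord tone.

F#

G#7(#11) = G#, B#, D#, F#, C##. The voicing lacks the 7th (minor 7th), F#.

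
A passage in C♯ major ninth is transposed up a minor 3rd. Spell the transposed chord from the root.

E, G#, B, D#, F#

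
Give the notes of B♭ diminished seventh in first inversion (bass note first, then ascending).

In root position, B♭ diminished seventh is B-flat–D-flat–F-flat–A-double-flat.
First inversion puts the third (D-flat) in the bass.

D-flat F-flat A-double-flat B-flat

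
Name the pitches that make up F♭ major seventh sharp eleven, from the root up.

F-flat, A-flat, C-flat, E-flat, B-flat

F♭ major seventh sharp eleven is a major seventh sharp eleven built on F-flat.
- root: F-flat
- major 3rd: A-flat
- perfect 5th: C-flat
- major 7th: E-flat
- augmented 11th: B-flat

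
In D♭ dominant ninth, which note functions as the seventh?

C♭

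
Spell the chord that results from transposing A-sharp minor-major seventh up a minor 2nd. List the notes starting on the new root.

B  D  F#  A#

Transposed root: A# → B (minor 2nd up). So we spell B minor-major seventh:
- root: B
- minor 3rd: D
- perfect 5th: F#
- major 7th: A#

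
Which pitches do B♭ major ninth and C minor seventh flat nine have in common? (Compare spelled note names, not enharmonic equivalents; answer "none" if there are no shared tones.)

B-flat, C

B♭ major ninth: B-flat D F A C
C minor seventh flat nine: C E-flat G B-flat D-flat
Common to both → B-flat, C.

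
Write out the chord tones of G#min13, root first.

Root G♯, quality minor thirteenth:
G♯ — root
B — minor 3rd
D♯ — perfect 5th
F♯ — minor 7th
A♯ — major 9th
C♯ — perfect 11th
E♯ — major 13th

G♯, B, D♯, F♯, A♯, C♯, E♯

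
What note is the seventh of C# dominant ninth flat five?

B

C# dominant ninth flat five is built on C#; its 7th is a minor 7th above the root.
A seventh above C uses the letter B, and the minor 7th above C# is B.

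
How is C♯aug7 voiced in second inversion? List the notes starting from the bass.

G## B C# E#

C♯aug7 = C#–E#–G##–B; second inversion → fifth (G##) lowest.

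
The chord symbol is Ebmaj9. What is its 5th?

B♭

Root of Ebmaj9 = E♭. The 5th is a perfect 5th: E♭ up a perfect 5th → B♭.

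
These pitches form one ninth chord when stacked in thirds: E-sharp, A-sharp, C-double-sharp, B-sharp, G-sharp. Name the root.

A-sharp

Arranged so that each adjacent pair is a third by letter name: A-sharp – C-double-sharp – E-sharp – G-sharp – B-sharp.
The bottom of that stack, A-sharp, is the root (this is A-sharp dominant ninth).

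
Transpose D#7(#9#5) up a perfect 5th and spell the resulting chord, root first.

Transposed root: D# → A# (perfect 5th up). So we spell A# dominant seventh sharp nine sharp five:
- root: A#
- major 3rd: C##
- augmented 5th: E##
- minor 7th: G#
- augmented 9th: B##

A# C## E## G# B##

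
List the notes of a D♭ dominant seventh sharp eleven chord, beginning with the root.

D-flat  F  A-flat  C-flat  G

D♭ dominant seventh sharp eleven: dominant seventh sharp eleven on D-flat.
D-flat — root
F — major 3rd
A-flat — perfect 5th
C-flat — minor 7th
G — augmented 11th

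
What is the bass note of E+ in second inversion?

E+ in root position is E–G#–B#.
Second inversion places the fifth in the bass, which is B#.

B#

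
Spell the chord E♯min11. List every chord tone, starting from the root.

E♯min11: minor eleventh on E#.
root → E#
3rd (minor 3rd) → G#
5th (perfect 5th) → B#
7th (minor 7th) → D#
9th (major 9th) → F##
11th (perfect 11th) → A#

E# G# B# D# F## A#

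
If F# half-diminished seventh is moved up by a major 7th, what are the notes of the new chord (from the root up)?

E-sharp, G-sharp, B, D-sharp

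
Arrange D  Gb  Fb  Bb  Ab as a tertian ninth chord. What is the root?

Stacking in thirds gives Gb – Bb – D – Fb – Ab, so Gb is the root — Gb dominant ninth sharp five.

Gb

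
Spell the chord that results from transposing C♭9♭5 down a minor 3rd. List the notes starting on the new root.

A minor 3rd down from Cb is Ab, so the new chord is Ab dominant ninth flat five.
root → Ab
3rd (major 3rd) → C
5th (diminished 5th) → Ebb
7th (minor 7th) → Gb
9th (major 9th) → Bb

Ab, C, Ebb, Gb, Bb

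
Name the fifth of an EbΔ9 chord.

Root of EbΔ9 = E♭. The 5th is a perfect 5th: E♭ up a perfect 5th → B♭.

B♭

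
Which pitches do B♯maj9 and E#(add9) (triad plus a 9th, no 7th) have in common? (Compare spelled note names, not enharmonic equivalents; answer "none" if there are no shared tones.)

B# F##

B♯maj9 = B#, D##, F##, A##, C##.
E#(add9) = E#, G##, B#, F##.
Shared: B#, F##.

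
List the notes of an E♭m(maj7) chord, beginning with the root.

E♭ G♭ B♭ D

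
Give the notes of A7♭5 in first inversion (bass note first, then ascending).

C#, Eb, G, A

In root position, A7♭5 is A–C#–Eb–G.
First inversion puts the third (C#) in the bass.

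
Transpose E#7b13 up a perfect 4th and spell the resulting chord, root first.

A♯ C𝄪 E♯ G♯ F♯

A perfect 4th up from E♯ is A♯, so the new chord is A♯ dominant seventh flat thirteen.
Root: A♯
Major 3rd (3rd): C𝄪
Perfect 5th (5th): E♯
Minor 7th (7th): G♯
Minor 13th (13th): F♯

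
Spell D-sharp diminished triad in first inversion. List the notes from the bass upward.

F-sharp A D-sharp

D-sharp diminished triad = D-sharp–F-sharp–A; first inversion → third (F-sharp) lowest.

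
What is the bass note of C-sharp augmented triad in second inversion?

C-sharp augmented triad in root position is C#–E#–G##.
Second inversion places the fifth in the bass, which is G##.

G##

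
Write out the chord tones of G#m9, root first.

G♯  B  D♯  F♯  A♯

G#m9 is a minor ninth built on G♯.
G♯ — root
B — minor 3rd
D♯ — perfect 5th
F♯ — minor 7th
A♯ — major 9th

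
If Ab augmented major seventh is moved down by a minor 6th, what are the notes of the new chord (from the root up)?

Transposed root: A-flat → C (minor 6th down). So we spell C augmented major seventh:
Root: C
Major 3rd (3rd): E
Augmented 5th (5th): G-sharp
Major 7th (7th): B

C, E, G-sharp, B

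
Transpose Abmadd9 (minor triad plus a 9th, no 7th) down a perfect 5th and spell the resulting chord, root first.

Transposed root: A♭ → D♭ (perfect 5th down). So we spell D♭ minor added-ninth:
D♭ — root
F♭ — minor 3rd
A♭ — perfect 5th
E♭ — major 9th

D♭, F♭, A♭, E♭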